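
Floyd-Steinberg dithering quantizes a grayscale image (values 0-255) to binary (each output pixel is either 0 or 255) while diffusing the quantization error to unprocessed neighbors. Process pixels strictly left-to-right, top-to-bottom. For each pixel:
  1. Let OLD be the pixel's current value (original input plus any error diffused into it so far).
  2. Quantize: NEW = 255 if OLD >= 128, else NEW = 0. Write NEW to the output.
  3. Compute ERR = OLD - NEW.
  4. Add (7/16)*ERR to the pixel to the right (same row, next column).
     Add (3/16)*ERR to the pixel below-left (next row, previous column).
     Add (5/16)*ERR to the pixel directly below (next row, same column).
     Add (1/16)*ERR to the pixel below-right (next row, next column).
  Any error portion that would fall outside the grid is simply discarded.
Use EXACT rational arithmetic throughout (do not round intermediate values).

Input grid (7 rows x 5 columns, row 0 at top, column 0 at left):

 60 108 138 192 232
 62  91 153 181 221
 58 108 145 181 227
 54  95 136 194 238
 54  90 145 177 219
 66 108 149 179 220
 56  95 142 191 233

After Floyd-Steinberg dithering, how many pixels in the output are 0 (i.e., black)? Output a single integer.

(0,0): OLD=60 → NEW=0, ERR=60
(0,1): OLD=537/4 → NEW=255, ERR=-483/4
(0,2): OLD=5451/64 → NEW=0, ERR=5451/64
(0,3): OLD=234765/1024 → NEW=255, ERR=-26355/1024
(0,4): OLD=3616603/16384 → NEW=255, ERR=-561317/16384
(1,0): OLD=3719/64 → NEW=0, ERR=3719/64
(1,1): OLD=50385/512 → NEW=0, ERR=50385/512
(1,2): OLD=3445509/16384 → NEW=255, ERR=-732411/16384
(1,3): OLD=9981073/65536 → NEW=255, ERR=-6730607/65536
(1,4): OLD=171707987/1048576 → NEW=255, ERR=-95678893/1048576
(2,0): OLD=775051/8192 → NEW=0, ERR=775051/8192
(2,1): OLD=45978697/262144 → NEW=255, ERR=-20868023/262144
(2,2): OLD=348534875/4194304 → NEW=0, ERR=348534875/4194304
(2,3): OLD=11097010337/67108864 → NEW=255, ERR=-6015749983/67108864
(2,4): OLD=164119756839/1073741824 → NEW=255, ERR=-109684408281/1073741824
(3,0): OLD=287896507/4194304 → NEW=0, ERR=287896507/4194304
(3,1): OLD=4081803263/33554432 → NEW=0, ERR=4081803263/33554432
(3,2): OLD=207667459909/1073741824 → NEW=255, ERR=-66136705211/1073741824
(3,3): OLD=268606173717/2147483648 → NEW=0, ERR=268606173717/2147483648
(3,4): OLD=8768512865337/34359738368 → NEW=255, ERR=6779581497/34359738368
(4,0): OLD=52752299317/536870912 → NEW=0, ERR=52752299317/536870912
(4,1): OLD=2813100329237/17179869184 → NEW=255, ERR=-1567766312683/17179869184
(4,2): OLD=32128427341083/274877906944 → NEW=0, ERR=32128427341083/274877906944
(4,3): OLD=1158492888453781/4398046511104 → NEW=255, ERR=36991028122261/4398046511104
(4,4): OLD=16224136547694739/70368744177664 → NEW=255, ERR=-1719893217609581/70368744177664
(5,0): OLD=21879010810975/274877906944 → NEW=0, ERR=21879010810975/274877906944
(5,1): OLD=313057626567485/2199023255552 → NEW=255, ERR=-247693303598275/2199023255552
(5,2): OLD=9297135727702661/70368744177664 → NEW=255, ERR=-8646894037601659/70368744177664
(5,3): OLD=36758076264471867/281474976710656 → NEW=255, ERR=-35018042796745413/281474976710656
(5,4): OLD=713635179891924313/4503599627370496 → NEW=255, ERR=-434782725087552167/4503599627370496
(6,0): OLD=2102405358618767/35184372088832 → NEW=0, ERR=2102405358618767/35184372088832
(6,1): OLD=76423582249792641/1125899906842624 → NEW=0, ERR=76423582249792641/1125899906842624
(6,2): OLD=1854222656083595739/18014398509481984 → NEW=0, ERR=1854222656083595739/18014398509481984
(6,3): OLD=49394789167926930409/288230376151711744 → NEW=255, ERR=-24103956750759564311/288230376151711744
(6,4): OLD=730806197186380435103/4611686018427387904 → NEW=255, ERR=-445173737512603480417/4611686018427387904
Output grid:
  Row 0: .#.##  (2 black, running=2)
  Row 1: ..###  (2 black, running=4)
  Row 2: .#.##  (2 black, running=6)
  Row 3: ..#.#  (3 black, running=9)
  Row 4: .#.##  (2 black, running=11)
  Row 5: .####  (1 black, running=12)
  Row 6: ...##  (3 black, running=15)

Answer: 15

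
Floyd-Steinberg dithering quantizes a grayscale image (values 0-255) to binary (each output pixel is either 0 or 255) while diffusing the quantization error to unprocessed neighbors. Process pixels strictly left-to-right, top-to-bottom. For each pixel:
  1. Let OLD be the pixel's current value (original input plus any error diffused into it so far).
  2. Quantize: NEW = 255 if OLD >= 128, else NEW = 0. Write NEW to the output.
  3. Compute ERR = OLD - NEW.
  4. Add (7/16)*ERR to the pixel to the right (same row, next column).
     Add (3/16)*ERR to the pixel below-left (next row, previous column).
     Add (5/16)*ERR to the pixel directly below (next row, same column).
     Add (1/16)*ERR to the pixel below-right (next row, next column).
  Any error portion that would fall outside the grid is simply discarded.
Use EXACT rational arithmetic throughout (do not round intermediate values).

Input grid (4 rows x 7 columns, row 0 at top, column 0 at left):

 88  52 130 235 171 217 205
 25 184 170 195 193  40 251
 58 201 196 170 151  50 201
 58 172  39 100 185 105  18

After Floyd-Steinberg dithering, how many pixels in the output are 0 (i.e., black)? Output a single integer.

(0,0): OLD=88 → NEW=0, ERR=88
(0,1): OLD=181/2 → NEW=0, ERR=181/2
(0,2): OLD=5427/32 → NEW=255, ERR=-2733/32
(0,3): OLD=101189/512 → NEW=255, ERR=-29371/512
(0,4): OLD=1195235/8192 → NEW=255, ERR=-893725/8192
(0,5): OLD=22186549/131072 → NEW=255, ERR=-11236811/131072
(0,6): OLD=351258483/2097152 → NEW=255, ERR=-183515277/2097152
(1,0): OLD=2223/32 → NEW=0, ERR=2223/32
(1,1): OLD=59433/256 → NEW=255, ERR=-5847/256
(1,2): OLD=1050365/8192 → NEW=255, ERR=-1038595/8192
(1,3): OLD=3139593/32768 → NEW=0, ERR=3139593/32768
(1,4): OLD=379931531/2097152 → NEW=255, ERR=-154842229/2097152
(1,5): OLD=-710001317/16777216 → NEW=0, ERR=-710001317/16777216
(1,6): OLD=53628367349/268435456 → NEW=255, ERR=-14822673931/268435456
(2,0): OLD=308947/4096 → NEW=0, ERR=308947/4096
(2,1): OLD=27188513/131072 → NEW=255, ERR=-6234847/131072
(2,2): OLD=318991715/2097152 → NEW=255, ERR=-215782045/2097152
(2,3): OLD=2234020939/16777216 → NEW=255, ERR=-2044169141/16777216
(2,4): OLD=9754174187/134217728 → NEW=0, ERR=9754174187/134217728
(2,5): OLD=230218870953/4294967296 → NEW=0, ERR=230218870953/4294967296
(2,6): OLD=14056572668975/68719476736 → NEW=255, ERR=-3466893898705/68719476736
(3,0): OLD=152361795/2097152 → NEW=0, ERR=152361795/2097152
(3,1): OLD=2924970919/16777216 → NEW=255, ERR=-1353219161/16777216
(3,2): OLD=-7282700491/134217728 → NEW=0, ERR=-7282700491/134217728
(3,3): OLD=24363791851/536870912 → NEW=0, ERR=24363791851/536870912
(3,4): OLD=15805492722499/68719476736 → NEW=255, ERR=-1717973845181/68719476736
(3,5): OLD=58216934582041/549755813888 → NEW=0, ERR=58216934582041/549755813888
(3,6): OLD=456640476007815/8796093022208 → NEW=0, ERR=456640476007815/8796093022208
Output grid:
  Row 0: ..#####  (2 black, running=2)
  Row 1: .##.#.#  (3 black, running=5)
  Row 2: .###..#  (3 black, running=8)
  Row 3: .#..#..  (5 black, running=13)

Answer: 13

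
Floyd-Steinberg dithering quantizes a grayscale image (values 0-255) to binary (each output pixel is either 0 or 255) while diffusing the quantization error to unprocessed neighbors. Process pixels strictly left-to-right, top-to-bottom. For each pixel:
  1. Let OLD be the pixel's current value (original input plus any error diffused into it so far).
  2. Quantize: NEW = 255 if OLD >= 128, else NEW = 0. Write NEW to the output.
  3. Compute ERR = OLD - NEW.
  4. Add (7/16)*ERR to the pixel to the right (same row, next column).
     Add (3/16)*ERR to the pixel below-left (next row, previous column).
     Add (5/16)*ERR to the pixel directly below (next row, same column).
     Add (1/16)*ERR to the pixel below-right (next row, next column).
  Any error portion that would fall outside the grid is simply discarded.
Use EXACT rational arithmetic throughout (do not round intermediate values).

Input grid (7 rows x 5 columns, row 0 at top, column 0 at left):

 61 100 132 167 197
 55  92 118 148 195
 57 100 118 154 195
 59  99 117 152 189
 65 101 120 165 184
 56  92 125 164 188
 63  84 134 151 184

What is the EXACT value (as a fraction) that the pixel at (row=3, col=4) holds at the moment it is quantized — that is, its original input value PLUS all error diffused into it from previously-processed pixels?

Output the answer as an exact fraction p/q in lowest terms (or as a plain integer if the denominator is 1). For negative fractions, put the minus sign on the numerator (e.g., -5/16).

Answer: 27274600445943/137438953472

Derivation:
(0,0): OLD=61 → NEW=0, ERR=61
(0,1): OLD=2027/16 → NEW=0, ERR=2027/16
(0,2): OLD=47981/256 → NEW=255, ERR=-17299/256
(0,3): OLD=562939/4096 → NEW=255, ERR=-481541/4096
(0,4): OLD=9539805/65536 → NEW=255, ERR=-7171875/65536
(1,0): OLD=25041/256 → NEW=0, ERR=25041/256
(1,1): OLD=338999/2048 → NEW=255, ERR=-183241/2048
(1,2): OLD=2858243/65536 → NEW=0, ERR=2858243/65536
(1,3): OLD=27682375/262144 → NEW=0, ERR=27682375/262144
(1,4): OLD=837409781/4194304 → NEW=255, ERR=-232137739/4194304
(2,0): OLD=2319693/32768 → NEW=0, ERR=2319693/32768
(2,1): OLD=122999967/1048576 → NEW=0, ERR=122999967/1048576
(2,2): OLD=3307739805/16777216 → NEW=255, ERR=-970450275/16777216
(2,3): OLD=41350325639/268435456 → NEW=255, ERR=-27100715641/268435456
(2,4): OLD=601876288753/4294967296 → NEW=255, ERR=-493340371727/4294967296
(3,0): OLD=1730006525/16777216 → NEW=0, ERR=1730006525/16777216
(3,1): OLD=23400742585/134217728 → NEW=255, ERR=-10824778055/134217728
(3,2): OLD=223514103491/4294967296 → NEW=0, ERR=223514103491/4294967296
(3,3): OLD=1014180693931/8589934592 → NEW=0, ERR=1014180693931/8589934592
(3,4): OLD=27274600445943/137438953472 → NEW=255, ERR=-7772332689417/137438953472
Target (3,4): original=189, with diffused error = 27274600445943/137438953472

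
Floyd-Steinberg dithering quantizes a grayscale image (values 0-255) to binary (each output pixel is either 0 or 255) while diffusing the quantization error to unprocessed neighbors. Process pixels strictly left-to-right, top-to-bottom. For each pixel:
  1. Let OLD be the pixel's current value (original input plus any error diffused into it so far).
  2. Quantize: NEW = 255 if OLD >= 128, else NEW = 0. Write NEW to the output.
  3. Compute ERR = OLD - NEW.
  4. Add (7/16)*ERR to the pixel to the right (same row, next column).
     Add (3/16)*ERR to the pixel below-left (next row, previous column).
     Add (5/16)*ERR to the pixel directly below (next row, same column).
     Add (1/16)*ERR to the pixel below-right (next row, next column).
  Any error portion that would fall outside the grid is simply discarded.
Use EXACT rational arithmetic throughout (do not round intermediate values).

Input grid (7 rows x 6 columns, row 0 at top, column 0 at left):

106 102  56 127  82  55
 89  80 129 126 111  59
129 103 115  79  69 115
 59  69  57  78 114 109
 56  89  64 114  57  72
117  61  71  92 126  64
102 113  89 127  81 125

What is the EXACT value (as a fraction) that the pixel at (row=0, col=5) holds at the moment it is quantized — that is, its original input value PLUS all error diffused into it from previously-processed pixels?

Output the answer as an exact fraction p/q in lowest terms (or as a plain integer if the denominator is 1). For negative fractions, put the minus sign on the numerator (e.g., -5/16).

(0,0): OLD=106 → NEW=0, ERR=106
(0,1): OLD=1187/8 → NEW=255, ERR=-853/8
(0,2): OLD=1197/128 → NEW=0, ERR=1197/128
(0,3): OLD=268475/2048 → NEW=255, ERR=-253765/2048
(0,4): OLD=910621/32768 → NEW=0, ERR=910621/32768
(0,5): OLD=35210187/524288 → NEW=0, ERR=35210187/524288
Target (0,5): original=55, with diffused error = 35210187/524288

Answer: 35210187/524288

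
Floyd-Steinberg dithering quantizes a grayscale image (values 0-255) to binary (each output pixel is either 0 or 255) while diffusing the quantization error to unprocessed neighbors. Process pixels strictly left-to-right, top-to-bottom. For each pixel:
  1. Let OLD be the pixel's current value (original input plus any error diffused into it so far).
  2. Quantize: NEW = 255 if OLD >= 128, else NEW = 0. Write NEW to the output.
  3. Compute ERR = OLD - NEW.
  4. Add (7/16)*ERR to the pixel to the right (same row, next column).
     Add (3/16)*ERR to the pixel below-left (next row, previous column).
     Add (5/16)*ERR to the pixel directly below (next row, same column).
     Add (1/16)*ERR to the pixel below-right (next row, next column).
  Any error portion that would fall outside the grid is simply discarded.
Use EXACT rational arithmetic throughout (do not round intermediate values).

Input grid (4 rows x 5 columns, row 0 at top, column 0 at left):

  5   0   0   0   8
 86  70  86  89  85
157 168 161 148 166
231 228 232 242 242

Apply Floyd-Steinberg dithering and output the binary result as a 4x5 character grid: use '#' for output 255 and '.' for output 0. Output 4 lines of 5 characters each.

Answer: .....
..#..
##.##
#####

Derivation:
(0,0): OLD=5 → NEW=0, ERR=5
(0,1): OLD=35/16 → NEW=0, ERR=35/16
(0,2): OLD=245/256 → NEW=0, ERR=245/256
(0,3): OLD=1715/4096 → NEW=0, ERR=1715/4096
(0,4): OLD=536293/65536 → NEW=0, ERR=536293/65536
(1,0): OLD=22521/256 → NEW=0, ERR=22521/256
(1,1): OLD=224591/2048 → NEW=0, ERR=224591/2048
(1,2): OLD=8814075/65536 → NEW=255, ERR=-7897605/65536
(1,3): OLD=9962207/262144 → NEW=0, ERR=9962207/262144
(1,4): OLD=437086909/4194304 → NEW=0, ERR=437086909/4194304
(2,0): OLD=6719189/32768 → NEW=255, ERR=-1636651/32768
(2,1): OLD=171254775/1048576 → NEW=255, ERR=-96132105/1048576
(2,2): OLD=1630935717/16777216 → NEW=0, ERR=1630935717/16777216
(2,3): OLD=57556159775/268435456 → NEW=255, ERR=-10894881505/268435456
(2,4): OLD=786769511449/4294967296 → NEW=255, ERR=-308447149031/4294967296
(3,0): OLD=3325276421/16777216 → NEW=255, ERR=-952913659/16777216
(3,1): OLD=25448580897/134217728 → NEW=255, ERR=-8776939743/134217728
(3,2): OLD=946735650235/4294967296 → NEW=255, ERR=-148481010245/4294967296
(3,3): OLD=1776416734307/8589934592 → NEW=255, ERR=-414016586653/8589934592
(3,4): OLD=26929002935183/137438953472 → NEW=255, ERR=-8117930200177/137438953472
Row 0: .....
Row 1: ..#..
Row 2: ##.##
Row 3: #####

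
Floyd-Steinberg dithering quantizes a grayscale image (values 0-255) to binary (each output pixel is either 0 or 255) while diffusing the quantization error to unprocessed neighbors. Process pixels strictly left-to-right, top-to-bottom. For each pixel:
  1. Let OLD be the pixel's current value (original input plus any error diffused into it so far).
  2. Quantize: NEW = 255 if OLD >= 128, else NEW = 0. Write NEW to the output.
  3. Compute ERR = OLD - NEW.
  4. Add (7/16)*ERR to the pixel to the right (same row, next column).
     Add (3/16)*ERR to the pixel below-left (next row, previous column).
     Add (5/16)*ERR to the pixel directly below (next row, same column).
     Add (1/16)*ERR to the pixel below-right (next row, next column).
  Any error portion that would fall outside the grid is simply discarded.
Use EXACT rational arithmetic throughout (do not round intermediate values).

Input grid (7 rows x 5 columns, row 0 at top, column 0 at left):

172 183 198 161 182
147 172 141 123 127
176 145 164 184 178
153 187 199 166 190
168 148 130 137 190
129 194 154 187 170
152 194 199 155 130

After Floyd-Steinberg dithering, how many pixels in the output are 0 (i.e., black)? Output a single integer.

Answer: 12

Derivation:
(0,0): OLD=172 → NEW=255, ERR=-83
(0,1): OLD=2347/16 → NEW=255, ERR=-1733/16
(0,2): OLD=38557/256 → NEW=255, ERR=-26723/256
(0,3): OLD=472395/4096 → NEW=0, ERR=472395/4096
(0,4): OLD=15234317/65536 → NEW=255, ERR=-1477363/65536
(1,0): OLD=25793/256 → NEW=0, ERR=25793/256
(1,1): OLD=322503/2048 → NEW=255, ERR=-199737/2048
(1,2): OLD=5279955/65536 → NEW=0, ERR=5279955/65536
(1,3): OLD=48113239/262144 → NEW=255, ERR=-18733481/262144
(1,4): OLD=402228261/4194304 → NEW=0, ERR=402228261/4194304
(2,0): OLD=6199677/32768 → NEW=255, ERR=-2156163/32768
(2,1): OLD=112342191/1048576 → NEW=0, ERR=112342191/1048576
(2,2): OLD=3633188045/16777216 → NEW=255, ERR=-645002035/16777216
(2,3): OLD=45060803351/268435456 → NEW=255, ERR=-23390237929/268435456
(2,4): OLD=710302472161/4294967296 → NEW=255, ERR=-384914188319/4294967296
(3,0): OLD=2558954541/16777216 → NEW=255, ERR=-1719235539/16777216
(3,1): OLD=22055597609/134217728 → NEW=255, ERR=-12169923031/134217728
(3,2): OLD=591308293779/4294967296 → NEW=255, ERR=-503908366701/4294967296
(3,3): OLD=586124056379/8589934592 → NEW=0, ERR=586124056379/8589934592
(3,4): OLD=25618640057415/137438953472 → NEW=255, ERR=-9428293077945/137438953472
(4,0): OLD=255498062211/2147483648 → NEW=0, ERR=255498062211/2147483648
(4,1): OLD=9848418344835/68719476736 → NEW=255, ERR=-7675048222845/68719476736
(4,2): OLD=56734481476109/1099511627776 → NEW=0, ERR=56734481476109/1099511627776
(4,3): OLD=2827110678754179/17592186044416 → NEW=255, ERR=-1658896762571901/17592186044416
(4,4): OLD=37034242734600725/281474976710656 → NEW=255, ERR=-34741876326616555/281474976710656
(5,0): OLD=159691545268329/1099511627776 → NEW=255, ERR=-120683919814551/1099511627776
(5,1): OLD=1127555624183803/8796093022208 → NEW=255, ERR=-1115448096479237/8796093022208
(5,2): OLD=25328128948056403/281474976710656 → NEW=0, ERR=25328128948056403/281474976710656
(5,3): OLD=199264172556739933/1125899906842624 → NEW=255, ERR=-87840303688129187/1125899906842624
(5,4): OLD=1646558701458100207/18014398509481984 → NEW=0, ERR=1646558701458100207/18014398509481984
(6,0): OLD=13218397147990105/140737488355328 → NEW=0, ERR=13218397147990105/140737488355328
(6,1): OLD=925373495716703927/4503599627370496 → NEW=255, ERR=-223044409262772553/4503599627370496
(6,2): OLD=13179207594897844045/72057594037927936 → NEW=255, ERR=-5195478884773779635/72057594037927936
(6,3): OLD=140468289268643125647/1152921504606846976 → NEW=0, ERR=140468289268643125647/1152921504606846976
(6,4): OLD=3818305067952691368361/18446744073709551616 → NEW=255, ERR=-885614670843244293719/18446744073709551616
Output grid:
  Row 0: ###.#  (1 black, running=1)
  Row 1: .#.#.  (3 black, running=4)
  Row 2: #.###  (1 black, running=5)
  Row 3: ###.#  (1 black, running=6)
  Row 4: .#.##  (2 black, running=8)
  Row 5: ##.#.  (2 black, running=10)
  Row 6: .##.#  (2 black, running=12)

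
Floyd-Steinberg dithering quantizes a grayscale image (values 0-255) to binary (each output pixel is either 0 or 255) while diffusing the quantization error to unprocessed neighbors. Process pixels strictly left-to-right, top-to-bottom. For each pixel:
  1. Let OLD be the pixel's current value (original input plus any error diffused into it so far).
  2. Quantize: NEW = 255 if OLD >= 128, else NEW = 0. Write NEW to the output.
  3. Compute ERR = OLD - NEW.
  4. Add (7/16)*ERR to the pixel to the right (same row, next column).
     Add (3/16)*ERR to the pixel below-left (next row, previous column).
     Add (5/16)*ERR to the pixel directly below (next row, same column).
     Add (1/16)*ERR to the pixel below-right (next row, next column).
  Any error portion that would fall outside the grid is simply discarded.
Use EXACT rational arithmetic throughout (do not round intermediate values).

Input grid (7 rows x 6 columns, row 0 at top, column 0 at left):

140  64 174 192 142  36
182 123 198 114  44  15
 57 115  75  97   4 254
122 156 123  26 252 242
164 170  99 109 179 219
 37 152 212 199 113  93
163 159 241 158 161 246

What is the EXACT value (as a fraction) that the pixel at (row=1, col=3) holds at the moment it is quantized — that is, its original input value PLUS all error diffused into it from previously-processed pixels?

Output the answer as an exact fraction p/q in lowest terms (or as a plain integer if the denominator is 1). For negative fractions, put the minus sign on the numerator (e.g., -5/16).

(0,0): OLD=140 → NEW=255, ERR=-115
(0,1): OLD=219/16 → NEW=0, ERR=219/16
(0,2): OLD=46077/256 → NEW=255, ERR=-19203/256
(0,3): OLD=652011/4096 → NEW=255, ERR=-392469/4096
(0,4): OLD=6558829/65536 → NEW=0, ERR=6558829/65536
(0,5): OLD=83660539/1048576 → NEW=0, ERR=83660539/1048576
(1,0): OLD=38049/256 → NEW=255, ERR=-27231/256
(1,1): OLD=121831/2048 → NEW=0, ERR=121831/2048
(1,2): OLD=12024179/65536 → NEW=255, ERR=-4687501/65536
(1,3): OLD=17522039/262144 → NEW=0, ERR=17522039/262144
Target (1,3): original=114, with diffused error = 17522039/262144

Answer: 17522039/262144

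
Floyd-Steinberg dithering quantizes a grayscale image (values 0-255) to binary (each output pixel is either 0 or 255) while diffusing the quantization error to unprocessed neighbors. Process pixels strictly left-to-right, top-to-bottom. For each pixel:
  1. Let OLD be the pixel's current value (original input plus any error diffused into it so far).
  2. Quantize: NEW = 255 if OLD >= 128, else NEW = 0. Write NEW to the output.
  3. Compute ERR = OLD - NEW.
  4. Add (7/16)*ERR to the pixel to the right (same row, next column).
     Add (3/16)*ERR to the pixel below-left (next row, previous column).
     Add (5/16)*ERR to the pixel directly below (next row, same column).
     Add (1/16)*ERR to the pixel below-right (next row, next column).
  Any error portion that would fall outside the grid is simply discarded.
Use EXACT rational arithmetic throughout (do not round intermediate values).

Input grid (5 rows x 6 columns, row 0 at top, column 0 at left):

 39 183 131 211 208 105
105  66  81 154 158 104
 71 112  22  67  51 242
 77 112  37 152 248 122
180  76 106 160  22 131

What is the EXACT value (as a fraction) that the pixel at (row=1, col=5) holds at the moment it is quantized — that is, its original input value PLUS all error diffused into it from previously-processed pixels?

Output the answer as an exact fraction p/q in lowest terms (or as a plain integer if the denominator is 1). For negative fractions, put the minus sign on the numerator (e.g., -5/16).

(0,0): OLD=39 → NEW=0, ERR=39
(0,1): OLD=3201/16 → NEW=255, ERR=-879/16
(0,2): OLD=27383/256 → NEW=0, ERR=27383/256
(0,3): OLD=1055937/4096 → NEW=255, ERR=11457/4096
(0,4): OLD=13711687/65536 → NEW=255, ERR=-2999993/65536
(0,5): OLD=89100529/1048576 → NEW=0, ERR=89100529/1048576
(1,0): OLD=27363/256 → NEW=0, ERR=27363/256
(1,1): OLD=241845/2048 → NEW=0, ERR=241845/2048
(1,2): OLD=10694233/65536 → NEW=255, ERR=-6017447/65536
(1,3): OLD=29571301/262144 → NEW=0, ERR=29571301/262144
(1,4): OLD=3509031695/16777216 → NEW=255, ERR=-769158385/16777216
(1,5): OLD=28893222841/268435456 → NEW=0, ERR=28893222841/268435456
Target (1,5): original=104, with diffused error = 28893222841/268435456

Answer: 28893222841/268435456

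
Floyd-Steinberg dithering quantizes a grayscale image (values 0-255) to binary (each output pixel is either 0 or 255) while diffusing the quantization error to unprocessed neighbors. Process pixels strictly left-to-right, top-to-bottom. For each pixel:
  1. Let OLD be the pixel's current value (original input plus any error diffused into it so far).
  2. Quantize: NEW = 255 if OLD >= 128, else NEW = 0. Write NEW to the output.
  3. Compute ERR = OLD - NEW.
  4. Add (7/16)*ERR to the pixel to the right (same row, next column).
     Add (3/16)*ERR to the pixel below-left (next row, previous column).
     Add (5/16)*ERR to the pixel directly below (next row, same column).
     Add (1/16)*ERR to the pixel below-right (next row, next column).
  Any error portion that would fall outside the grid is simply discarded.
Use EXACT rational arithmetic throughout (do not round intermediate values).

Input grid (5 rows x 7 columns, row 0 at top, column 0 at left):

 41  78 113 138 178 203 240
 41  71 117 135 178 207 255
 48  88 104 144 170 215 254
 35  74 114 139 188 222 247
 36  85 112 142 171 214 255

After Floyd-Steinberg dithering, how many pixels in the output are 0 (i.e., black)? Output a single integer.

Answer: 15

Derivation:
(0,0): OLD=41 → NEW=0, ERR=41
(0,1): OLD=1535/16 → NEW=0, ERR=1535/16
(0,2): OLD=39673/256 → NEW=255, ERR=-25607/256
(0,3): OLD=385999/4096 → NEW=0, ERR=385999/4096
(0,4): OLD=14367401/65536 → NEW=255, ERR=-2344279/65536
(0,5): OLD=196450975/1048576 → NEW=255, ERR=-70935905/1048576
(0,6): OLD=3529980505/16777216 → NEW=255, ERR=-748209575/16777216
(1,0): OLD=18381/256 → NEW=0, ERR=18381/256
(1,1): OLD=237979/2048 → NEW=0, ERR=237979/2048
(1,2): OLD=10501815/65536 → NEW=255, ERR=-6209865/65536
(1,3): OLD=28845099/262144 → NEW=0, ERR=28845099/262144
(1,4): OLD=3492472929/16777216 → NEW=255, ERR=-785717151/16777216
(1,5): OLD=20773241393/134217728 → NEW=255, ERR=-13452279247/134217728
(1,6): OLD=414434196671/2147483648 → NEW=255, ERR=-133174133569/2147483648
(2,0): OLD=3022041/32768 → NEW=0, ERR=3022041/32768
(2,1): OLD=158735843/1048576 → NEW=255, ERR=-108651037/1048576
(2,2): OLD=955470441/16777216 → NEW=0, ERR=955470441/16777216
(2,3): OLD=25313276769/134217728 → NEW=255, ERR=-8912243871/134217728
(2,4): OLD=122834839985/1073741824 → NEW=0, ERR=122834839985/1073741824
(2,5): OLD=7530754973115/34359738368 → NEW=255, ERR=-1230978310725/34359738368
(2,6): OLD=116923414379725/549755813888 → NEW=255, ERR=-23264318161715/549755813888
(3,0): OLD=744776009/16777216 → NEW=0, ERR=744776009/16777216
(3,1): OLD=10399634581/134217728 → NEW=0, ERR=10399634581/134217728
(3,2): OLD=157592665615/1073741824 → NEW=255, ERR=-116211499505/1073741824
(3,3): OLD=411921548345/4294967296 → NEW=0, ERR=411921548345/4294967296
(3,4): OLD=140100804752713/549755813888 → NEW=255, ERR=-86927788727/549755813888
(3,5): OLD=923372187569131/4398046511104 → NEW=255, ERR=-198129672762389/4398046511104
(3,6): OLD=14906034152304885/70368744177664 → NEW=255, ERR=-3037995612999435/70368744177664
(4,0): OLD=138299355431/2147483648 → NEW=0, ERR=138299355431/2147483648
(4,1): OLD=4118706347899/34359738368 → NEW=0, ERR=4118706347899/34359738368
(4,2): OLD=84358179282965/549755813888 → NEW=255, ERR=-55829553258475/549755813888
(4,3): OLD=531053528086135/4398046511104 → NEW=0, ERR=531053528086135/4398046511104
(4,4): OLD=7787185743326261/35184372088832 → NEW=255, ERR=-1184829139325899/35184372088832
(4,5): OLD=199379484696812469/1125899906842624 → NEW=255, ERR=-87724991548056651/1125899906842624
(4,6): OLD=3685835833814382979/18014398509481984 → NEW=255, ERR=-907835786103522941/18014398509481984
Output grid:
  Row 0: ..#.###  (3 black, running=3)
  Row 1: ..#.###  (3 black, running=6)
  Row 2: .#.#.##  (3 black, running=9)
  Row 3: ..#.###  (3 black, running=12)
  Row 4: ..#.###  (3 black, running=15)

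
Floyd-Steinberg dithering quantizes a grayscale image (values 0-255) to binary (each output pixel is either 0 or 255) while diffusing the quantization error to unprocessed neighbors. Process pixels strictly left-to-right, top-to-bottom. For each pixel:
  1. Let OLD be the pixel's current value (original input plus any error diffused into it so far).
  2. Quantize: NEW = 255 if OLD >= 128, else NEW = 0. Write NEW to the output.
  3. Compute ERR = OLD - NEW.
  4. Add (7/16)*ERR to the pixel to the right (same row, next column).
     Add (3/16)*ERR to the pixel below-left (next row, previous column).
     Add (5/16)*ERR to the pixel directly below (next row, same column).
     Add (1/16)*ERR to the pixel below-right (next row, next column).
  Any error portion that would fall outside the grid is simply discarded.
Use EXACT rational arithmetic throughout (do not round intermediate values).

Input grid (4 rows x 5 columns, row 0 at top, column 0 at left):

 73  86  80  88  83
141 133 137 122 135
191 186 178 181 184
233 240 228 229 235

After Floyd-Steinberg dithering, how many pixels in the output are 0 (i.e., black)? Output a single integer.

(0,0): OLD=73 → NEW=0, ERR=73
(0,1): OLD=1887/16 → NEW=0, ERR=1887/16
(0,2): OLD=33689/256 → NEW=255, ERR=-31591/256
(0,3): OLD=139311/4096 → NEW=0, ERR=139311/4096
(0,4): OLD=6414665/65536 → NEW=0, ERR=6414665/65536
(1,0): OLD=47597/256 → NEW=255, ERR=-17683/256
(1,1): OLD=247931/2048 → NEW=0, ERR=247931/2048
(1,2): OLD=10823191/65536 → NEW=255, ERR=-5888489/65536
(1,3): OLD=27252107/262144 → NEW=0, ERR=27252107/262144
(1,4): OLD=894204993/4194304 → NEW=255, ERR=-175342527/4194304
(2,0): OLD=6295161/32768 → NEW=255, ERR=-2060679/32768
(2,1): OLD=183662275/1048576 → NEW=255, ERR=-83724605/1048576
(2,2): OLD=2383159049/16777216 → NEW=255, ERR=-1895031031/16777216
(2,3): OLD=40430711051/268435456 → NEW=255, ERR=-28020330229/268435456
(2,4): OLD=565928219789/4294967296 → NEW=255, ERR=-529288440691/4294967296
(3,0): OLD=3328208873/16777216 → NEW=255, ERR=-949981207/16777216
(3,1): OLD=22168255925/134217728 → NEW=255, ERR=-12057264715/134217728
(3,2): OLD=553353865431/4294967296 → NEW=255, ERR=-541862795049/4294967296
(3,3): OLD=953637615359/8589934592 → NEW=0, ERR=953637615359/8589934592
(3,4): OLD=32784082399195/137438953472 → NEW=255, ERR=-2262850736165/137438953472
Output grid:
  Row 0: ..#..  (4 black, running=4)
  Row 1: #.#.#  (2 black, running=6)
  Row 2: #####  (0 black, running=6)
  Row 3: ###.#  (1 black, running=7)

Answer: 7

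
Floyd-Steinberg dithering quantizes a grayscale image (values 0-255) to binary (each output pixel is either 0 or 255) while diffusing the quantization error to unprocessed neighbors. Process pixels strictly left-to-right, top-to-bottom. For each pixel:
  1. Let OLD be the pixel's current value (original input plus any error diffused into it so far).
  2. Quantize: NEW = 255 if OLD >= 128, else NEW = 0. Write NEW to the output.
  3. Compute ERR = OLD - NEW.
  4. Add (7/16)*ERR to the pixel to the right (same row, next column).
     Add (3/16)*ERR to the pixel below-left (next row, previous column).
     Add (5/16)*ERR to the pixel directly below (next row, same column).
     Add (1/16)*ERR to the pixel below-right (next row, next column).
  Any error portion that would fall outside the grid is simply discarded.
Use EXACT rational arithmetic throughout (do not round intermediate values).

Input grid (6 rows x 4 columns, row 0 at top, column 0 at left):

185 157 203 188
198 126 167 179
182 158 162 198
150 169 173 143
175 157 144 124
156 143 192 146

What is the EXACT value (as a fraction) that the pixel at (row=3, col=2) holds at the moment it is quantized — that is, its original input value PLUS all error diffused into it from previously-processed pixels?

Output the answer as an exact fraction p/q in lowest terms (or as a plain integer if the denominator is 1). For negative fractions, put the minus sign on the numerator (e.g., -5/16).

(0,0): OLD=185 → NEW=255, ERR=-70
(0,1): OLD=1011/8 → NEW=0, ERR=1011/8
(0,2): OLD=33061/128 → NEW=255, ERR=421/128
(0,3): OLD=387971/2048 → NEW=255, ERR=-134269/2048
(1,0): OLD=25577/128 → NEW=255, ERR=-7063/128
(1,1): OLD=140895/1024 → NEW=255, ERR=-120225/1024
(1,2): OLD=3678795/32768 → NEW=0, ERR=3678795/32768
(1,3): OLD=108965373/524288 → NEW=255, ERR=-24728067/524288
(2,0): OLD=2338693/16384 → NEW=255, ERR=-1839227/16384
(2,1): OLD=47080583/524288 → NEW=0, ERR=47080583/524288
(2,2): OLD=230885347/1048576 → NEW=255, ERR=-36501533/1048576
(2,3): OLD=2936818807/16777216 → NEW=255, ERR=-1341371273/16777216
(3,0): OLD=1105256629/8388608 → NEW=255, ERR=-1033838411/8388608
(3,1): OLD=17394652779/134217728 → NEW=255, ERR=-16830867861/134217728
(3,2): OLD=210197333653/2147483648 → NEW=0, ERR=210197333653/2147483648
Target (3,2): original=173, with diffused error = 210197333653/2147483648

Answer: 210197333653/2147483648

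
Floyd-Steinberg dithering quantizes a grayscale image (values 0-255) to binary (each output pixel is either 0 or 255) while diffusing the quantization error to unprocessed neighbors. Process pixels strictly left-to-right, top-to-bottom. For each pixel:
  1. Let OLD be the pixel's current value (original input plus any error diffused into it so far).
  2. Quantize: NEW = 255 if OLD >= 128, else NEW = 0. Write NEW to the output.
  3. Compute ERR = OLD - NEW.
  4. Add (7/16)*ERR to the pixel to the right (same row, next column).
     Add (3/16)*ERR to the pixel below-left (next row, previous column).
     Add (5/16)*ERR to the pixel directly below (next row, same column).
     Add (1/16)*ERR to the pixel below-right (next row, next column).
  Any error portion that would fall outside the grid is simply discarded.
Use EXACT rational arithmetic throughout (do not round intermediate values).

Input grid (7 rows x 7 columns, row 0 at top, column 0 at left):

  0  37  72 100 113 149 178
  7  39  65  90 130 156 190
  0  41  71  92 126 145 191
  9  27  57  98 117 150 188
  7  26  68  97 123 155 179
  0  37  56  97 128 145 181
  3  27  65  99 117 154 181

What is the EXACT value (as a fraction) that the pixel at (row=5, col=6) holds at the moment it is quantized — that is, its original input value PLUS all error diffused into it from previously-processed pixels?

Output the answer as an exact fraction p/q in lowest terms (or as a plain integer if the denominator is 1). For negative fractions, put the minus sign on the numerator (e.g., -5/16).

Answer: 31048587005723064807/144115188075855872

Derivation:
(0,0): OLD=0 → NEW=0, ERR=0
(0,1): OLD=37 → NEW=0, ERR=37
(0,2): OLD=1411/16 → NEW=0, ERR=1411/16
(0,3): OLD=35477/256 → NEW=255, ERR=-29803/256
(0,4): OLD=254227/4096 → NEW=0, ERR=254227/4096
(0,5): OLD=11544453/65536 → NEW=255, ERR=-5167227/65536
(0,6): OLD=150475939/1048576 → NEW=255, ERR=-116910941/1048576
(1,0): OLD=223/16 → NEW=0, ERR=223/16
(1,1): OLD=9369/128 → NEW=0, ERR=9369/128
(1,2): OLD=430349/4096 → NEW=0, ERR=430349/4096
(1,3): OLD=1912585/16384 → NEW=0, ERR=1912585/16384
(1,4): OLD=187074171/1048576 → NEW=255, ERR=-80312709/1048576
(1,5): OLD=678013931/8388608 → NEW=0, ERR=678013931/8388608
(1,6): OLD=24909623141/134217728 → NEW=255, ERR=-9315897499/134217728
(2,0): OLD=37027/2048 → NEW=0, ERR=37027/2048
(2,1): OLD=6052529/65536 → NEW=0, ERR=6052529/65536
(2,2): OLD=178992467/1048576 → NEW=255, ERR=-88394413/1048576
(2,3): OLD=703000699/8388608 → NEW=0, ERR=703000699/8388608
(2,4): OLD=10816607787/67108864 → NEW=255, ERR=-6296152533/67108864
(2,5): OLD=239252388729/2147483648 → NEW=0, ERR=239252388729/2147483648
(2,6): OLD=7665776515807/34359738368 → NEW=255, ERR=-1095956768033/34359738368
(3,0): OLD=33519091/1048576 → NEW=0, ERR=33519091/1048576
(3,1): OLD=462797687/8388608 → NEW=0, ERR=462797687/8388608
(3,2): OLD=5118971797/67108864 → NEW=0, ERR=5118971797/67108864
(3,3): OLD=36158457315/268435456 → NEW=255, ERR=-32292583965/268435456
(3,4): OLD=2102045626867/34359738368 → NEW=0, ERR=2102045626867/34359738368
(3,5): OLD=54903191084297/274877906944 → NEW=255, ERR=-15190675186423/274877906944
(3,6): OLD=707284052818583/4398046511104 → NEW=255, ERR=-414217807512937/4398046511104
(4,0): OLD=3668680797/134217728 → NEW=0, ERR=3668680797/134217728
(4,1): OLD=153543429817/2147483648 → NEW=0, ERR=153543429817/2147483648
(4,2): OLD=3573755897975/34359738368 → NEW=0, ERR=3573755897975/34359738368
(4,3): OLD=33301200968013/274877906944 → NEW=0, ERR=33301200968013/274877906944
(4,4): OLD=389755160588567/2199023255552 → NEW=255, ERR=-170995769577193/2199023255552
(4,5): OLD=6324368976243543/70368744177664 → NEW=0, ERR=6324368976243543/70368744177664
(4,6): OLD=208780428709775249/1125899906842624 → NEW=255, ERR=-78324047535093871/1125899906842624
(5,0): OLD=754124753211/34359738368 → NEW=0, ERR=754124753211/34359738368
(5,1): OLD=24781881374825/274877906944 → NEW=0, ERR=24781881374825/274877906944
(5,2): OLD=341135586042607/2199023255552 → NEW=255, ERR=-219615344123153/2199023255552
(5,3): OLD=1461678895606987/17592186044416 → NEW=0, ERR=1461678895606987/17592186044416
(5,4): OLD=185181088397042585/1125899906842624 → NEW=255, ERR=-101923387847826535/1125899906842624
(5,5): OLD=1041025805205390473/9007199254740992 → NEW=0, ERR=1041025805205390473/9007199254740992
(5,6): OLD=31048587005723064807/144115188075855872 → NEW=255, ERR=-5700785953620182553/144115188075855872
Target (5,6): original=181, with diffused error = 31048587005723064807/144115188075855872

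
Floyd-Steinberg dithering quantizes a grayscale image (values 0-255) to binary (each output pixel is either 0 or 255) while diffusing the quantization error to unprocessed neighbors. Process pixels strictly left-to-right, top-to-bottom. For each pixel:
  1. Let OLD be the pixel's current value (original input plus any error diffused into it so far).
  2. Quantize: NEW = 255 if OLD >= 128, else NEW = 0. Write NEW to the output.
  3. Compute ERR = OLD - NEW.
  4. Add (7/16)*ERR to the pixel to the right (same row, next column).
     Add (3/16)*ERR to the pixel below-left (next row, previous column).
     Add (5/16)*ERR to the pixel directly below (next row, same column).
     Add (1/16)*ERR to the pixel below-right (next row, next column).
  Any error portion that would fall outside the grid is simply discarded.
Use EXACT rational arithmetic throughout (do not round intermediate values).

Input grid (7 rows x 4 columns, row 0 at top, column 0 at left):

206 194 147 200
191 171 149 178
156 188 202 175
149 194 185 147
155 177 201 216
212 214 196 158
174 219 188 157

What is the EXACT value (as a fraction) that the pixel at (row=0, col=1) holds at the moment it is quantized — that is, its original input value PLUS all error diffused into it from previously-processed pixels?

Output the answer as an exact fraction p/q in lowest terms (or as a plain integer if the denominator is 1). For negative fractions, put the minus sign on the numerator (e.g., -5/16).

Answer: 2761/16

Derivation:
(0,0): OLD=206 → NEW=255, ERR=-49
(0,1): OLD=2761/16 → NEW=255, ERR=-1319/16
Target (0,1): original=194, with diffused error = 2761/16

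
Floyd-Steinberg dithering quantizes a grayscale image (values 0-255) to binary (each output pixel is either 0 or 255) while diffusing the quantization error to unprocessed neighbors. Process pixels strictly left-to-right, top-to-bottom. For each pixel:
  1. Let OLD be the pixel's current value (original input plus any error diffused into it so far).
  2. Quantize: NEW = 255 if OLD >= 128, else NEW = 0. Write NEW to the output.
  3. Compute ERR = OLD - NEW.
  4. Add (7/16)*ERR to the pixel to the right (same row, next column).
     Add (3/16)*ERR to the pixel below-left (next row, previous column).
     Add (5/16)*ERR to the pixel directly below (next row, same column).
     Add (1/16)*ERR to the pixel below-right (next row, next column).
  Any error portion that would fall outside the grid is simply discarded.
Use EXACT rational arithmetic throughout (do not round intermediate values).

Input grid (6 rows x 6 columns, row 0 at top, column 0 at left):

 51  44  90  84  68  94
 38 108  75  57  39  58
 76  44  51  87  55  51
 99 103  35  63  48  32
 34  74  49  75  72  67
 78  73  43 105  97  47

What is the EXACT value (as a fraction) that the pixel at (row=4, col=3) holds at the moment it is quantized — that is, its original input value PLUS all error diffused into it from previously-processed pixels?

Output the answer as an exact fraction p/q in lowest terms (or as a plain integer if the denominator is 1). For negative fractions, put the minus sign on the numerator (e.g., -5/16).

(0,0): OLD=51 → NEW=0, ERR=51
(0,1): OLD=1061/16 → NEW=0, ERR=1061/16
(0,2): OLD=30467/256 → NEW=0, ERR=30467/256
(0,3): OLD=557333/4096 → NEW=255, ERR=-487147/4096
(0,4): OLD=1046419/65536 → NEW=0, ERR=1046419/65536
(0,5): OLD=105891077/1048576 → NEW=0, ERR=105891077/1048576
(1,0): OLD=16991/256 → NEW=0, ERR=16991/256
(1,1): OLD=375321/2048 → NEW=255, ERR=-146919/2048
(1,2): OLD=4105869/65536 → NEW=0, ERR=4105869/65536
(1,3): OLD=15119241/262144 → NEW=0, ERR=15119241/262144
(1,4): OLD=1354327291/16777216 → NEW=0, ERR=1354327291/16777216
(1,5): OLD=33788716909/268435456 → NEW=0, ERR=33788716909/268435456
(2,0): OLD=2729251/32768 → NEW=0, ERR=2729251/32768
(2,1): OLD=77507121/1048576 → NEW=0, ERR=77507121/1048576
(2,2): OLD=1832865747/16777216 → NEW=0, ERR=1832865747/16777216
(2,3): OLD=23068093179/134217728 → NEW=255, ERR=-11157427461/134217728
(2,4): OLD=305213653617/4294967296 → NEW=0, ERR=305213653617/4294967296
(2,5): OLD=8690994028071/68719476736 → NEW=0, ERR=8690994028071/68719476736
(3,0): OLD=2330145907/16777216 → NEW=255, ERR=-1948044173/16777216
(3,1): OLD=13554543095/134217728 → NEW=0, ERR=13554543095/134217728
(3,2): OLD=109903494165/1073741824 → NEW=0, ERR=109903494165/1073741824
(3,3): OLD=7006291069311/68719476736 → NEW=0, ERR=7006291069311/68719476736
(3,4): OLD=73299033565983/549755813888 → NEW=255, ERR=-66888698975457/549755813888
(3,5): OLD=199961192668273/8796093022208 → NEW=0, ERR=199961192668273/8796093022208
(4,0): OLD=35756306397/2147483648 → NEW=0, ERR=35756306397/2147483648
(4,1): OLD=4287349542457/34359738368 → NEW=0, ERR=4287349542457/34359738368
(4,2): OLD=177026880760795/1099511627776 → NEW=255, ERR=-103348584322085/1099511627776
(4,3): OLD=867686132793703/17592186044416 → NEW=0, ERR=867686132793703/17592186044416
Target (4,3): original=75, with diffused error = 867686132793703/17592186044416

Answer: 867686132793703/17592186044416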